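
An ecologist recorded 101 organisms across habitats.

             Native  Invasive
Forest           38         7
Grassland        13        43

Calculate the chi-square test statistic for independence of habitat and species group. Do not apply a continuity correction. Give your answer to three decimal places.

37.421

Row totals: 45, 56. Column totals: 51, 50. Grand total N = 101.
Expected counts (row total × column total / N):
  Forest, Native: 45×51/101 = 22.7228
  Forest, Invasive: 45×50/101 = 22.2772
  Grassland, Native: 56×51/101 = 28.2772
  Grassland, Invasive: 56×50/101 = 27.7228
Contributions (O − E)²/E:
  (38 − 22.7228)²/22.7228 = 10.2713
  (7 − 22.2772)²/22.2772 = 10.4768
  (13 − 28.2772)²/28.2772 = 8.2537
  (43 − 27.7228)²/27.7228 = 8.4188
χ² = 10.2713 + 10.4768 + 8.2537 + 8.4188 = 37.421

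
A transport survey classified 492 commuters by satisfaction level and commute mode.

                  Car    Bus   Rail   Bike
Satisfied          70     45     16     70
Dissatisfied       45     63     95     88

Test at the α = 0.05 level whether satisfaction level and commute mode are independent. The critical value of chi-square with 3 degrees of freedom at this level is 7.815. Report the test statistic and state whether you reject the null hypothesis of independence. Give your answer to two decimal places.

51.99; reject H₀

Row totals: 201, 291. Column totals: 115, 108, 111, 158. Grand total N = 492.
Expected counts (row total × column total / N):
  Satisfied, Car: 201×115/492 = 46.982
  Satisfied, Bus: 201×108/492 = 44.122
  Satisfied, Rail: 201×111/492 = 45.348
  Satisfied, Bike: 201×158/492 = 64.549
  Dissatisfied, Car: 291×115/492 = 68.018
  Dissatisfied, Bus: 291×108/492 = 63.878
  Dissatisfied, Rail: 291×111/492 = 65.652
  Dissatisfied, Bike: 291×158/492 = 93.451
Contributions (O − E)²/E:
  (70 − 46.982)²/46.982 = 11.2773
  (45 − 44.122)²/44.122 = 0.0175
  (16 − 45.348)²/45.348 = 18.9932
  (70 − 64.549)²/64.549 = 0.4603
  (45 − 68.018)²/68.018 = 7.7895
  (63 − 63.878)²/63.878 = 0.0121
  (95 − 65.652)²/65.652 = 13.1193
  (88 − 93.451)²/93.451 = 0.3180
χ² = 11.2773 + 0.0175 + 18.9932 + 0.4603 + 7.7895 + 0.0121 + 13.1193 + 0.3180 = 51.99
df = (2−1)(4−1) = 3. Since 51.99 > 7.815, reject the null hypothesis of independence at α = 0.05.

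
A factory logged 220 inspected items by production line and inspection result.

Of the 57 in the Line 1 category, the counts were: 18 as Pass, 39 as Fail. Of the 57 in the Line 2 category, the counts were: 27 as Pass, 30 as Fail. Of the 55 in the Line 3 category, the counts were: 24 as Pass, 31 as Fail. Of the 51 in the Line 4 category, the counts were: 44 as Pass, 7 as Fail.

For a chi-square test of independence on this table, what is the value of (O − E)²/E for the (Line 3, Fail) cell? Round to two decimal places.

0.68

Row total (Line 3) = 55; column total (Fail) = 107; N = 220.
Expected count E = 55 × 107 / 220 = 26.750.
Contribution = (O − E)²/E = (31 − 26.750)² / 26.750 = 0.68.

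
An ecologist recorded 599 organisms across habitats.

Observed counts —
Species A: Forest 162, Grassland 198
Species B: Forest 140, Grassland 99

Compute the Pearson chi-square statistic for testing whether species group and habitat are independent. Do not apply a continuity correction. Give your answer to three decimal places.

Row totals: 360, 239. Column totals: 302, 297. Grand total N = 599.
Expected counts (row total × column total / N):
  Species A, Forest: 360×302/599 = 181.5025
  Species A, Grassland: 360×297/599 = 178.4975
  Species B, Forest: 239×302/599 = 120.4975
  Species B, Grassland: 239×297/599 = 118.5025
Contributions (O − E)²/E:
  (162 − 181.5025)²/181.5025 = 2.0955
  (198 − 178.4975)²/178.4975 = 2.1308
  (140 − 120.4975)²/120.4975 = 3.1565
  (99 − 118.5025)²/118.5025 = 3.2096
χ² = 2.0955 + 2.1308 + 3.1565 + 3.2096 = 10.592

10.592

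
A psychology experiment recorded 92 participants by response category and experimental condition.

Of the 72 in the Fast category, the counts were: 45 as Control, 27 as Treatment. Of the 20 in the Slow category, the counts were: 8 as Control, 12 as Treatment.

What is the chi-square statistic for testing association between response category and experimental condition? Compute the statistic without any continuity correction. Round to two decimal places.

Row totals: 72, 20. Column totals: 53, 39. Grand total N = 92.
Expected counts (row total × column total / N):
  Fast, Control: 72×53/92 = 41.4783
  Fast, Treatment: 72×39/92 = 30.5217
  Slow, Control: 20×53/92 = 11.5217
  Slow, Treatment: 20×39/92 = 8.4783
Contributions (O − E)²/E:
  (45 − 41.4783)²/41.4783 = 0.2990
  (27 − 30.5217)²/30.5217 = 0.4063
  (8 − 11.5217)²/11.5217 = 1.0764
  (12 − 8.4783)²/8.4783 = 1.4628
χ² = 0.2990 + 0.4063 + 1.0764 + 1.4628 = 3.24

3.24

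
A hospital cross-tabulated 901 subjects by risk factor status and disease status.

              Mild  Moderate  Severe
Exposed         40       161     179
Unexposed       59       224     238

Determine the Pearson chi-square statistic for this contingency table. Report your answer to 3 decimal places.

Row totals: 380, 521. Column totals: 99, 385, 417. Grand total N = 901.
Expected counts (row total × column total / N):
  Exposed, Mild: 380×99/901 = 41.7536
  Exposed, Moderate: 380×385/901 = 162.3751
  Exposed, Severe: 380×417/901 = 175.8713
  Unexposed, Mild: 521×99/901 = 57.2464
  Unexposed, Moderate: 521×385/901 = 222.6249
  Unexposed, Severe: 521×417/901 = 241.1287
Contributions (O − E)²/E:
  (40 − 41.7536)²/41.7536 = 0.0736
  (161 − 162.3751)²/162.3751 = 0.0116
  (179 − 175.8713)²/175.8713 = 0.0557
  (59 − 57.2464)²/57.2464 = 0.0537
  (224 − 222.6249)²/222.6249 = 0.0085
  (238 − 241.1287)²/241.1287 = 0.0406
χ² = 0.0736 + 0.0116 + 0.0557 + 0.0537 + 0.0085 + 0.0406 = 0.244

0.244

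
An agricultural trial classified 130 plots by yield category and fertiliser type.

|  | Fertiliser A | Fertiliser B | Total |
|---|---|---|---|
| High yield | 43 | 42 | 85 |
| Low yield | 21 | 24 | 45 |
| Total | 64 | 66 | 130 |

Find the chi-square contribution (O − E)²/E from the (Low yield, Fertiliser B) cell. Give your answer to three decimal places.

Row total (Low yield) = 45; column total (Fertiliser B) = 66; N = 130.
Expected count E = 45 × 66 / 130 = 22.8462.
Contribution = (O − E)²/E = (24 − 22.8462)² / 22.8462 = 0.058.

0.058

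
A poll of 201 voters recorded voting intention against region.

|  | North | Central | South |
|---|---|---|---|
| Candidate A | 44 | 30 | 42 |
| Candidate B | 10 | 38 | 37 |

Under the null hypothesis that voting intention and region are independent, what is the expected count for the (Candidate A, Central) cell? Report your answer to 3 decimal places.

Row total (Candidate A) = 116; column total (Central) = 68; grand total N = 201.
Expected count = (row total × column total) / N = 116 × 68 / 201 = 39.244.

39.244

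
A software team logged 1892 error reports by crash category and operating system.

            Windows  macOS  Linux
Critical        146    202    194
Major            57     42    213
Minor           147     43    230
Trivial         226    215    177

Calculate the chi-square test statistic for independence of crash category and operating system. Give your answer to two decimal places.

Row totals: 542, 312, 420, 618. Column totals: 576, 502, 814. Grand total N = 1892.
Expected counts (row total × column total / N):
  Critical, Windows: 542×576/1892 = 165.006
  Critical, macOS: 542×502/1892 = 143.808
  Critical, Linux: 542×814/1892 = 233.186
  Major, Windows: 312×576/1892 = 94.985
  Major, macOS: 312×502/1892 = 82.782
  Major, Linux: 312×814/1892 = 134.233
  Minor, Windows: 420×576/1892 = 127.865
  Minor, macOS: 420×502/1892 = 111.438
  Minor, Linux: 420×814/1892 = 180.698
  Trivial, Windows: 618×576/1892 = 188.144
  Trivial, macOS: 618×502/1892 = 163.973
  Trivial, Linux: 618×814/1892 = 265.884
Contributions (O − E)²/E:
  (146 − 165.006)²/165.006 = 2.1892
  (202 − 143.808)²/143.808 = 23.5474
  (194 − 233.186)²/233.186 = 6.5851
  (57 − 94.985)²/94.985 = 15.1904
  (42 − 82.782)²/82.782 = 20.0910
  (213 − 134.233)²/134.233 = 46.2199
  (147 − 127.865)²/127.865 = 2.8636
  (43 − 111.438)²/111.438 = 42.0302
  (230 − 180.698)²/180.698 = 13.4517
  (226 − 188.144)²/188.144 = 7.6169
  (215 − 163.973)²/163.973 = 15.8792
  (177 − 265.884)²/265.884 = 29.7136
χ² = 2.1892 + 23.5474 + 6.5851 + 15.1904 + 20.0910 + 46.2199 + 2.8636 + 42.0302 + 13.4517 + 7.6169 + 15.8792 + 29.7136 = 225.38

225.38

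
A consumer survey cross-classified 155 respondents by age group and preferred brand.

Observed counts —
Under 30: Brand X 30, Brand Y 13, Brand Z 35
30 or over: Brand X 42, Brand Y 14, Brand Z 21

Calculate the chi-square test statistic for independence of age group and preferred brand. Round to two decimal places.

Row totals: 78, 77. Column totals: 72, 27, 56. Grand total N = 155.
Expected counts (row total × column total / N):
  Under 30, Brand X: 78×72/155 = 36.232
  Under 30, Brand Y: 78×27/155 = 13.587
  Under 30, Brand Z: 78×56/155 = 28.181
  30 or over, Brand X: 77×72/155 = 35.768
  30 or over, Brand Y: 77×27/155 = 13.413
  30 or over, Brand Z: 77×56/155 = 27.819
Contributions (O − E)²/E:
  (30 − 36.232)²/36.232 = 1.0719
  (13 − 13.587)²/13.587 = 0.0254
  (35 − 28.181)²/28.181 = 1.6500
  (42 − 35.768)²/35.768 = 1.0858
  (14 − 13.413)²/13.413 = 0.0257
  (21 − 27.819)²/27.819 = 1.6715
χ² = 1.0719 + 0.0254 + 1.6500 + 1.0858 + 0.0257 + 1.6715 = 5.53

5.53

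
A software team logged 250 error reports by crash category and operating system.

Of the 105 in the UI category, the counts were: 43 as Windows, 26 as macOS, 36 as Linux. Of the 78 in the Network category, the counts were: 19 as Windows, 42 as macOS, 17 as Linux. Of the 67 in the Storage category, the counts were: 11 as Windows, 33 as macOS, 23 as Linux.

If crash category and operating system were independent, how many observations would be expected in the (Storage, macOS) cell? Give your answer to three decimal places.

27.068

Row total (Storage) = 67; column total (macOS) = 101; grand total N = 250.
Expected count = (row total × column total) / N = 67 × 101 / 250 = 27.068.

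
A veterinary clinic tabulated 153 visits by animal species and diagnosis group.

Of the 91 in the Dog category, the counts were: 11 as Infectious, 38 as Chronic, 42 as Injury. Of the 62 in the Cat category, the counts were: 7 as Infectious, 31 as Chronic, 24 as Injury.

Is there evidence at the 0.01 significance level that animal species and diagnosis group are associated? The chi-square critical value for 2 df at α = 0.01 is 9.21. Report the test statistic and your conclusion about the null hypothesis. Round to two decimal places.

1.05; fail to reject H₀

Row totals: 91, 62. Column totals: 18, 69, 66. Grand total N = 153.
Expected counts (row total × column total / N):
  Dog, Infectious: 91×18/153 = 10.706
  Dog, Chronic: 91×69/153 = 41.039
  Dog, Injury: 91×66/153 = 39.255
  Cat, Infectious: 62×18/153 = 7.294
  Cat, Chronic: 62×69/153 = 27.961
  Cat, Injury: 62×66/153 = 26.745
Contributions (O − E)²/E:
  (11 − 10.706)²/10.706 = 0.0081
  (38 − 41.039)²/41.039 = 0.2250
  (42 − 39.255)²/39.255 = 0.1920
  (7 − 7.294)²/7.294 = 0.0119
  (31 − 27.961)²/27.961 = 0.3303
  (24 − 26.745)²/26.745 = 0.2817
χ² = 0.0081 + 0.2250 + 0.1920 + 0.0119 + 0.3303 + 0.2817 = 1.05
df = (2−1)(3−1) = 2. Since 1.05 < 9.21, fail to reject the null hypothesis of independence at α = 0.01.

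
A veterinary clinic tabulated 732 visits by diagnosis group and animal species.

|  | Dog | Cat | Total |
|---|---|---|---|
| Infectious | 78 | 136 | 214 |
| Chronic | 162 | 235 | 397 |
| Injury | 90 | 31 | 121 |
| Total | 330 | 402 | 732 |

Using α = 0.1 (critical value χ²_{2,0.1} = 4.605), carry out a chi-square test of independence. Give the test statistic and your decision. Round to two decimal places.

51.33; reject H₀

Grand total N = 732.
Expected counts (row total × column total / N):
  Infectious, Dog: 214×330/732 = 96.475
  Infectious, Cat: 214×402/732 = 117.525
  Chronic, Dog: 397×330/732 = 178.975
  Chronic, Cat: 397×402/732 = 218.025
  Injury, Dog: 121×330/732 = 54.549
  Injury, Cat: 121×402/732 = 66.451
Contributions (O − E)²/E:
  (78 − 96.475)²/96.475 = 3.5380
  (136 − 117.525)²/117.525 = 2.9043
  (162 − 178.975)²/178.975 = 1.6100
  (235 − 218.025)²/218.025 = 1.3216
  (90 − 54.549)²/54.549 = 23.0393
  (31 − 66.451)²/66.451 = 18.9128
χ² = 3.5380 + 2.9043 + 1.6100 + 1.3216 + 23.0393 + 18.9128 = 51.33
df = (3−1)(2−1) = 2. Since 51.33 > 4.605, reject the null hypothesis of independence at α = 0.1.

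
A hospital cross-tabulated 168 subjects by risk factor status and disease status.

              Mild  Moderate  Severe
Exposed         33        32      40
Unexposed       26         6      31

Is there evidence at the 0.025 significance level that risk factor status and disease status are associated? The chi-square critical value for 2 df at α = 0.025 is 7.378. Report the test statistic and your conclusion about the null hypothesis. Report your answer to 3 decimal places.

Row totals: 105, 63. Column totals: 59, 38, 71. Grand total N = 168.
Expected counts (row total × column total / N):
  Exposed, Mild: 105×59/168 = 36.8750
  Exposed, Moderate: 105×38/168 = 23.7500
  Exposed, Severe: 105×71/168 = 44.3750
  Unexposed, Mild: 63×59/168 = 22.1250
  Unexposed, Moderate: 63×38/168 = 14.2500
  Unexposed, Severe: 63×71/168 = 26.6250
Contributions (O − E)²/E:
  (33 − 36.8750)²/36.8750 = 0.4072
  (32 − 23.7500)²/23.7500 = 2.8658
  (40 − 44.3750)²/44.3750 = 0.4313
  (26 − 22.1250)²/22.1250 = 0.6787
  (6 − 14.2500)²/14.2500 = 4.7763
  (31 − 26.6250)²/26.6250 = 0.7189
χ² = 0.4072 + 2.8658 + 0.4313 + 0.6787 + 4.7763 + 0.7189 = 9.878
df = (2−1)(3−1) = 2. Since 9.878 > 7.378, reject the null hypothesis of independence at α = 0.025.

9.878; reject H₀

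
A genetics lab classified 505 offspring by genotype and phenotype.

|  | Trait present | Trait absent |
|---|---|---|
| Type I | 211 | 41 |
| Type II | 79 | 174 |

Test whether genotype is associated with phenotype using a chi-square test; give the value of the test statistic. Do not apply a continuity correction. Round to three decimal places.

142.356

Row totals: 252, 253. Column totals: 290, 215. Grand total N = 505.
Expected counts (row total × column total / N):
  Type I, Trait present: 252×290/505 = 144.7129
  Type I, Trait absent: 252×215/505 = 107.2871
  Type II, Trait present: 253×290/505 = 145.2871
  Type II, Trait absent: 253×215/505 = 107.7129
Contributions (O − E)²/E:
  (211 − 144.7129)²/144.7129 = 30.3634
  (41 − 107.2871)²/107.2871 = 40.9553
  (79 − 145.2871)²/145.2871 = 30.2434
  (174 − 107.7129)²/107.7129 = 40.7934
χ² = 30.3634 + 40.9553 + 30.2434 + 40.7934 = 142.356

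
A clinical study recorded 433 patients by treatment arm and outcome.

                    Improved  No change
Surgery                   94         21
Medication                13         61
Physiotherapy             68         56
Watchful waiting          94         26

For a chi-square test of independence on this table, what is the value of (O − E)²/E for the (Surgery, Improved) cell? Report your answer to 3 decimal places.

7.122

Row total (Surgery) = 115; column total (Improved) = 269; N = 433.
Expected count E = 115 × 269 / 433 = 71.4434.
Contribution = (O − E)²/E = (94 − 71.4434)² / 71.4434 = 7.122.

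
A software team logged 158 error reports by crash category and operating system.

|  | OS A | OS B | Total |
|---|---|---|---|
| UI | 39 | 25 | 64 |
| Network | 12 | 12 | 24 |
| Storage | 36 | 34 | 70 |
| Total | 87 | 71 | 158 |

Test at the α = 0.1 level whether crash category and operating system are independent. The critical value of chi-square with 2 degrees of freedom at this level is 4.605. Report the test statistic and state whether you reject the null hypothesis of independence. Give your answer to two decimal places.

1.51; fail to reject H₀

Grand total N = 158.
Expected counts (row total × column total / N):
  UI, OS A: 64×87/158 = 35.241
  UI, OS B: 64×71/158 = 28.759
  Network, OS A: 24×87/158 = 13.215
  Network, OS B: 24×71/158 = 10.785
  Storage, OS A: 70×87/158 = 38.544
  Storage, OS B: 70×71/158 = 31.456
Contributions (O − E)²/E:
  (39 − 35.241)²/35.241 = 0.4010
  (25 − 28.759)²/28.759 = 0.4913
  (12 − 13.215)²/13.215 = 0.1117
  (12 − 10.785)²/10.785 = 0.1369
  (36 − 38.544)²/38.544 = 0.1679
  (34 − 31.456)²/31.456 = 0.2057
χ² = 0.4010 + 0.4913 + 0.1117 + 0.1369 + 0.1679 + 0.2057 = 1.51
df = (3−1)(2−1) = 2. Since 1.51 < 4.605, fail to reject the null hypothesis of independence at α = 0.1.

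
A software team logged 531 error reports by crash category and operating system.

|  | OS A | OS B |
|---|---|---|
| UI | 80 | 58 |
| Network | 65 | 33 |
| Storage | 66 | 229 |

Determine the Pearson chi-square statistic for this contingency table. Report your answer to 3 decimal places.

Row totals: 138, 98, 295. Column totals: 211, 320. Grand total N = 531.
Expected counts (row total × column total / N):
  UI, OS A: 138×211/531 = 54.8362
  UI, OS B: 138×320/531 = 83.1638
  Network, OS A: 98×211/531 = 38.9416
  Network, OS B: 98×320/531 = 59.0584
  Storage, OS A: 295×211/531 = 117.2222
  Storage, OS B: 295×320/531 = 177.7778
Contributions (O − E)²/E:
  (80 − 54.8362)²/54.8362 = 11.5474
  (58 − 83.1638)²/83.1638 = 7.6141
  (65 − 38.9416)²/38.9416 = 17.4374
  (33 − 59.0584)²/59.0584 = 11.4978
  (66 − 117.2222)²/117.2222 = 22.3824
  (229 − 177.7778)²/177.7778 = 14.7584
χ² = 11.5474 + 7.6141 + 17.4374 + 11.4978 + 22.3824 + 14.7584 = 85.238

85.238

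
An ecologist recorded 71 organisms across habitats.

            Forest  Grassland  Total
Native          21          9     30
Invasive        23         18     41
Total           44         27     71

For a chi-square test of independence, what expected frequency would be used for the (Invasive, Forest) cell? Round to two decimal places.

25.41

Row total (Invasive) = 41; column total (Forest) = 44; grand total N = 71.
Expected count = (row total × column total) / N = 41 × 44 / 71 = 25.41.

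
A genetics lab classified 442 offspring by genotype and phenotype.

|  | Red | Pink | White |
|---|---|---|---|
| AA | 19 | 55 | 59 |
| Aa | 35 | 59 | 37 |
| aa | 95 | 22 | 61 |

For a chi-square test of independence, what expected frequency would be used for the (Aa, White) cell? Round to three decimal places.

Row total (Aa) = 131; column total (White) = 157; grand total N = 442.
Expected count = (row total × column total) / N = 131 × 157 / 442 = 46.532.

46.532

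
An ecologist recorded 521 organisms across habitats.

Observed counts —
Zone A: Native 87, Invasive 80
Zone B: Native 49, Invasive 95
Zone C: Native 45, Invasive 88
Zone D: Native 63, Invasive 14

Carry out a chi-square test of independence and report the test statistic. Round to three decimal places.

Row totals: 167, 144, 133, 77. Column totals: 244, 277. Grand total N = 521.
Expected counts (row total × column total / N):
  Zone A, Native: 167×244/521 = 78.2111
  Zone A, Invasive: 167×277/521 = 88.7889
  Zone B, Native: 144×244/521 = 67.4395
  Zone B, Invasive: 144×277/521 = 76.5605
  Zone C, Native: 133×244/521 = 62.2879
  Zone C, Invasive: 133×277/521 = 70.7121
  Zone D, Native: 77×244/521 = 36.0614
  Zone D, Invasive: 77×277/521 = 40.9386
Contributions (O − E)²/E:
  (87 − 78.2111)²/78.2111 = 0.9876
  (80 − 88.7889)²/88.7889 = 0.8700
  (49 − 67.4395)²/67.4395 = 5.0418
  (95 − 76.5605)²/76.5605 = 4.4411
  (45 − 62.2879)²/62.2879 = 4.7982
  (88 − 70.7121)²/70.7121 = 4.2266
  (63 − 36.0614)²/36.0614 = 20.1237
  (14 − 40.9386)²/40.9386 = 17.7263
χ² = 0.9876 + 0.8700 + 5.0418 + 4.4411 + 4.7982 + 4.2266 + 20.1237 + 17.7263 = 58.215

58.215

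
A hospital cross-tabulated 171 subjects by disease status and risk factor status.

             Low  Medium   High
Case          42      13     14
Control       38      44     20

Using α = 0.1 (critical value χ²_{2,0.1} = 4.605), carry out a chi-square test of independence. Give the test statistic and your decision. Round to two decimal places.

Row totals: 69, 102. Column totals: 80, 57, 34. Grand total N = 171.
Expected counts (row total × column total / N):
  Case, Low: 69×80/171 = 32.281
  Case, Medium: 69×57/171 = 23.000
  Case, High: 69×34/171 = 13.719
  Control, Low: 102×80/171 = 47.719
  Control, Medium: 102×57/171 = 34.000
  Control, High: 102×34/171 = 20.281
Contributions (O − E)²/E:
  (42 − 32.281)²/32.281 = 2.9261
  (13 − 23.000)²/23.000 = 4.3478
  (14 − 13.719)²/13.719 = 0.0058
  (38 − 47.719)²/47.719 = 1.9795
  (44 − 34.000)²/34.000 = 2.9412
  (20 − 20.281)²/20.281 = 0.0039
χ² = 2.9261 + 4.3478 + 0.0058 + 1.9795 + 2.9412 + 0.0039 = 12.20
df = (2−1)(3−1) = 2. Since 12.20 > 4.605, reject the null hypothesis of independence at α = 0.1.

12.20; reject H₀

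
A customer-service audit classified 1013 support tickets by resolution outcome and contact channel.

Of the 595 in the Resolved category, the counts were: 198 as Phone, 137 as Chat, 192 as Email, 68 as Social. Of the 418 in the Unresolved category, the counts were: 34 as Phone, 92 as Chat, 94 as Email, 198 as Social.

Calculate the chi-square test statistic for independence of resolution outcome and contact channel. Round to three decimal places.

Row totals: 595, 418. Column totals: 232, 229, 286, 266. Grand total N = 1013.
Expected counts (row total × column total / N):
  Resolved, Phone: 595×232/1013 = 136.2685
  Resolved, Chat: 595×229/1013 = 134.5064
  Resolved, Email: 595×286/1013 = 167.9862
  Resolved, Social: 595×266/1013 = 156.2389
  Unresolved, Phone: 418×232/1013 = 95.7315
  Unresolved, Chat: 418×229/1013 = 94.4936
  Unresolved, Email: 418×286/1013 = 118.0138
  Unresolved, Social: 418×266/1013 = 109.7611
Contributions (O − E)²/E:
  (198 − 136.2685)²/136.2685 = 27.9652
  (137 − 134.5064)²/134.5064 = 0.0462
  (192 − 167.9862)²/167.9862 = 3.4328
  (68 − 156.2389)²/156.2389 = 49.8346
  (34 − 95.7315)²/95.7315 = 39.8069
  (92 − 94.4936)²/94.4936 = 0.0658
  (94 − 118.0138)²/118.0138 = 4.8864
  (198 − 109.7611)²/109.7611 = 70.9368
χ² = 27.9652 + 0.0462 + 3.4328 + 49.8346 + 39.8069 + 0.0658 + 4.8864 + 70.9368 = 196.975

196.975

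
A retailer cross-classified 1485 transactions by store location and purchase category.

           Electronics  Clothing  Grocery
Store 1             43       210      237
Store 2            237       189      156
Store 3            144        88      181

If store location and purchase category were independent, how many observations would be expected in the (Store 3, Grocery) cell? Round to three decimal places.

159.638

Row total (Store 3) = 413; column total (Grocery) = 574; grand total N = 1485.
Expected count = (row total × column total) / N = 413 × 574 / 1485 = 159.638.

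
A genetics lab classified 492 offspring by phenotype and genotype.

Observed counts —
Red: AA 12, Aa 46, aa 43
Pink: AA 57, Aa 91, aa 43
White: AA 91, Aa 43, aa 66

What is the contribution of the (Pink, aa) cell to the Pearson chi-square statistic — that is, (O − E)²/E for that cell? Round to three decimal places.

4.343

Row total (Pink) = 191; column total (aa) = 152; N = 492.
Expected count E = 191 × 152 / 492 = 59.0081.
Contribution = (O − E)²/E = (43 − 59.0081)² / 59.0081 = 4.343.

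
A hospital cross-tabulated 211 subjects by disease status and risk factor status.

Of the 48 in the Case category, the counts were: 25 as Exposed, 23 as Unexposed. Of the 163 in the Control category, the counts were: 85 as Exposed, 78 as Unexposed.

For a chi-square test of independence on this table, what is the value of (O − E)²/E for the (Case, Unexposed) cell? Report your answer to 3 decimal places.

Row total (Case) = 48; column total (Unexposed) = 101; N = 211.
Expected count E = 48 × 101 / 211 = 22.9763.
Contribution = (O − E)²/E = (23 − 22.9763)² / 22.9763 = 0.000.

0.000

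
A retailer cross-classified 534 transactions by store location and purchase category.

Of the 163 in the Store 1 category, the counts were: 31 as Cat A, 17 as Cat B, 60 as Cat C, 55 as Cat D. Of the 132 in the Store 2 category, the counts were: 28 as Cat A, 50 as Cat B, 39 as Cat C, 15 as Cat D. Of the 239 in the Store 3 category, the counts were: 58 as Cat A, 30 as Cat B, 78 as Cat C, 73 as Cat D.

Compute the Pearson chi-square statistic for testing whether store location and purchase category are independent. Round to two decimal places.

Row totals: 163, 132, 239. Column totals: 117, 97, 177, 143. Grand total N = 534.
Expected counts (row total × column total / N):
  Store 1, Cat A: 163×117/534 = 35.713
  Store 1, Cat B: 163×97/534 = 29.609
  Store 1, Cat C: 163×177/534 = 54.028
  Store 1, Cat D: 163×143/534 = 43.650
  Store 2, Cat A: 132×117/534 = 28.921
  Store 2, Cat B: 132×97/534 = 23.978
  Store 2, Cat C: 132×177/534 = 43.753
  Store 2, Cat D: 132×143/534 = 35.348
  Store 3, Cat A: 239×117/534 = 52.365
  Store 3, Cat B: 239×97/534 = 43.414
  Store 3, Cat C: 239×177/534 = 79.219
  Store 3, Cat D: 239×143/534 = 64.002
Contributions (O − E)²/E:
  (31 − 35.713)²/35.713 = 0.6220
  (17 − 29.609)²/29.609 = 5.3695
  (60 − 54.028)²/54.028 = 0.6601
  (55 − 43.650)²/43.650 = 2.9513
  (28 − 28.921)²/28.921 = 0.0293
  (50 − 23.978)²/23.978 = 28.2402
  (39 − 43.753)²/43.753 = 0.5163
  (15 − 35.348)²/35.348 = 11.7133
  (58 − 52.365)²/52.365 = 0.6064
  (30 − 43.414)²/43.414 = 4.1446
  (78 − 79.219)²/79.219 = 0.0188
  (73 − 64.002)²/64.002 = 1.2650
χ² = 0.6220 + 5.3695 + 0.6601 + 2.9513 + 0.0293 + 28.2402 + 0.5163 + 11.7133 + 0.6064 + 4.1446 + 0.0188 + 1.2650 = 56.14

56.14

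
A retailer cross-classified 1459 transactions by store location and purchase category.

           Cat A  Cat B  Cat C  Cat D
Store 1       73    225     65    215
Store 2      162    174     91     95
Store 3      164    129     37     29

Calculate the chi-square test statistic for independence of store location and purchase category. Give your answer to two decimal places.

Row totals: 578, 522, 359. Column totals: 399, 528, 193, 339. Grand total N = 1459.
Expected counts (row total × column total / N):
  Store 1, Cat A: 578×399/1459 = 158.0685
  Store 1, Cat B: 578×528/1459 = 209.1734
  Store 1, Cat C: 578×193/1459 = 76.4592
  Store 1, Cat D: 578×339/1459 = 134.2988
  Store 2, Cat A: 522×399/1459 = 142.7539
  Store 2, Cat B: 522×528/1459 = 188.9075
  Store 2, Cat C: 522×193/1459 = 69.0514
  Store 2, Cat D: 522×339/1459 = 121.2872
  Store 3, Cat A: 359×399/1459 = 98.1775
  Store 3, Cat B: 359×528/1459 = 129.9191
  Store 3, Cat C: 359×193/1459 = 47.4894
  Store 3, Cat D: 359×339/1459 = 83.4140
Contributions (O − E)²/E:
  (73 − 158.0685)²/158.0685 = 45.7817
  (225 − 209.1734)²/209.1734 = 1.1975
  (65 − 76.4592)²/76.4592 = 1.7174
  (215 − 134.2988)²/134.2988 = 48.4940
  (162 − 142.7539)²/142.7539 = 2.5948
  (174 − 188.9075)²/188.9075 = 1.1764
  (91 − 69.0514)²/69.0514 = 6.9766
  (95 − 121.2872)²/121.2872 = 5.6974
  (164 − 98.1775)²/98.1775 = 44.1303
  (129 − 129.9191)²/129.9191 = 0.0065
  (37 − 47.4894)²/47.4894 = 2.3169
  (29 − 83.4140)²/83.4140 = 35.4962
χ² = 45.7817 + 1.1975 + 1.7174 + 48.4940 + 2.5948 + 1.1764 + 6.9766 + 5.6974 + 44.1303 + 0.0065 + 2.3169 + 35.4962 = 195.59

195.59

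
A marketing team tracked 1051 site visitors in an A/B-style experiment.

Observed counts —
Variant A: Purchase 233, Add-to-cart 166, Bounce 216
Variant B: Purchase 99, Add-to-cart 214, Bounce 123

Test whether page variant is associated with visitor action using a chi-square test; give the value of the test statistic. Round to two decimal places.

Row totals: 615, 436. Column totals: 332, 380, 339. Grand total N = 1051.
Expected counts (row total × column total / N):
  Variant A, Purchase: 615×332/1051 = 194.272
  Variant A, Add-to-cart: 615×380/1051 = 222.360
  Variant A, Bounce: 615×339/1051 = 198.368
  Variant B, Purchase: 436×332/1051 = 137.728
  Variant B, Add-to-cart: 436×380/1051 = 157.640
  Variant B, Bounce: 436×339/1051 = 140.632
Contributions (O − E)²/E:
  (233 − 194.272)²/194.272 = 7.7204
  (166 − 222.360)²/222.360 = 14.2852
  (216 − 198.368)²/198.368 = 1.5672
  (99 − 137.728)²/137.728 = 10.8900
  (214 − 157.640)²/157.640 = 20.1500
  (123 − 140.632)²/140.632 = 2.2106
χ² = 7.7204 + 14.2852 + 1.5672 + 10.8900 + 20.1500 + 2.2106 = 56.82

56.82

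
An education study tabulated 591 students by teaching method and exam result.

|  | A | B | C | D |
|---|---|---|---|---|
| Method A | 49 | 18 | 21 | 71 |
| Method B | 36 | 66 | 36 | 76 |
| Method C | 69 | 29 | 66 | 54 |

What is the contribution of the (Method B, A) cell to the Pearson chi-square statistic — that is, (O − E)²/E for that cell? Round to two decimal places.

Row total (Method B) = 214; column total (A) = 154; N = 591.
Expected count E = 214 × 154 / 591 = 55.763.
Contribution = (O − E)²/E = (36 − 55.763)² / 55.763 = 7.00.

7.00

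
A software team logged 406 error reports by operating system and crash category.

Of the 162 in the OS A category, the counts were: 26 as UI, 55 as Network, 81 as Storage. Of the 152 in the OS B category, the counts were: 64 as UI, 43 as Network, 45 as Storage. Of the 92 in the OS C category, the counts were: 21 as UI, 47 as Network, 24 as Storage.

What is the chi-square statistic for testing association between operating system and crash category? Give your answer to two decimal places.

Row totals: 162, 152, 92. Column totals: 111, 145, 150. Grand total N = 406.
Expected counts (row total × column total / N):
  OS A, UI: 162×111/406 = 44.291
  OS A, Network: 162×145/406 = 57.857
  OS A, Storage: 162×150/406 = 59.852
  OS B, UI: 152×111/406 = 41.557
  OS B, Network: 152×145/406 = 54.286
  OS B, Storage: 152×150/406 = 56.158
  OS C, UI: 92×111/406 = 25.153
  OS C, Network: 92×145/406 = 32.857
  OS C, Storage: 92×150/406 = 33.990
Contributions (O − E)²/E:
  (26 − 44.291)²/44.291 = 7.5537
  (55 − 57.857)²/57.857 = 0.1411
  (81 − 59.852)²/59.852 = 7.4724
  (64 − 41.557)²/41.557 = 12.1204
  (43 − 54.286)²/54.286 = 2.3463
  (45 − 56.158)²/56.158 = 2.2170
  (21 − 25.153)²/25.153 = 0.6857
  (47 − 32.857)²/32.857 = 6.0877
  (24 − 33.990)²/33.990 = 2.9362
χ² = 7.5537 + 0.1411 + 7.4724 + 12.1204 + 2.3463 + 2.2170 + 0.6857 + 6.0877 + 2.9362 = 41.56

41.56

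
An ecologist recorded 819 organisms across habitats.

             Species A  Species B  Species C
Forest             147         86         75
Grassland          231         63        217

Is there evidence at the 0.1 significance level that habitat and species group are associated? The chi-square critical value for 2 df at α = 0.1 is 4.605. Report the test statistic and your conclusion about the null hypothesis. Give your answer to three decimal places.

43.636; reject H₀

Row totals: 308, 511. Column totals: 378, 149, 292. Grand total N = 819.
Expected counts (row total × column total / N):
  Forest, Species A: 308×378/819 = 142.1538
  Forest, Species B: 308×149/819 = 56.0342
  Forest, Species C: 308×292/819 = 109.8120
  Grassland, Species A: 511×378/819 = 235.8462
  Grassland, Species B: 511×149/819 = 92.9658
  Grassland, Species C: 511×292/819 = 182.1880
Contributions (O − E)²/E:
  (147 − 142.1538)²/142.1538 = 0.1652
  (86 − 56.0342)²/56.0342 = 16.0250
  (75 − 109.8120)²/109.8120 = 11.0359
  (231 − 235.8462)²/235.8462 = 0.0996
  (63 − 92.9658)²/92.9658 = 9.6589
  (217 − 182.1880)²/182.1880 = 6.6518
χ² = 0.1652 + 16.0250 + 11.0359 + 0.0996 + 9.6589 + 6.6518 = 43.636
df = (2−1)(3−1) = 2. Since 43.636 > 4.605, reject the null hypothesis of independence at α = 0.1.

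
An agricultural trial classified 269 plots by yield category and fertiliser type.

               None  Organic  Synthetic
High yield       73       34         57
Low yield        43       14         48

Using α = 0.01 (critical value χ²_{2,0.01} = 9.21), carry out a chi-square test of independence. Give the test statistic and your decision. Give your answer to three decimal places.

Row totals: 164, 105. Column totals: 116, 48, 105. Grand total N = 269.
Expected counts (row total × column total / N):
  High yield, None: 164×116/269 = 70.7212
  High yield, Organic: 164×48/269 = 29.2639
  High yield, Synthetic: 164×105/269 = 64.0149
  Low yield, None: 105×116/269 = 45.2788
  Low yield, Organic: 105×48/269 = 18.7361
  Low yield, Synthetic: 105×105/269 = 40.9851
Contributions (O − E)²/E:
  (73 − 70.7212)²/70.7212 = 0.0734
  (34 − 29.2639)²/29.2639 = 0.7665
  (57 − 64.0149)²/64.0149 = 0.7687
  (43 − 45.2788)²/45.2788 = 0.1147
  (14 − 18.7361)²/18.7361 = 1.1972
  (48 − 40.9851)²/40.9851 = 1.2007
χ² = 0.0734 + 0.7665 + 0.7687 + 0.1147 + 1.1972 + 1.2007 = 4.121
df = (2−1)(3−1) = 2. Since 4.121 < 9.21, fail to reject the null hypothesis of independence at α = 0.01.

4.121; fail to reject H₀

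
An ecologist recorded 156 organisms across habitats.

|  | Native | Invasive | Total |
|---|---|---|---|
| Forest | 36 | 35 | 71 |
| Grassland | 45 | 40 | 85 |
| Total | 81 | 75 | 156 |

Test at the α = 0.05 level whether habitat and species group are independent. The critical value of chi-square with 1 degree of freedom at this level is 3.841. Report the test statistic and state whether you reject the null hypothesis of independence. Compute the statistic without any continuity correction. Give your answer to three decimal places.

0.078; fail to reject H₀

Grand total N = 156.
Expected counts (row total × column total / N):
  Forest, Native: 71×81/156 = 36.8654
  Forest, Invasive: 71×75/156 = 34.1346
  Grassland, Native: 85×81/156 = 44.1346
  Grassland, Invasive: 85×75/156 = 40.8654
Contributions (O − E)²/E:
  (36 − 36.8654)²/36.8654 = 0.0203
  (35 − 34.1346)²/34.1346 = 0.0219
  (45 − 44.1346)²/44.1346 = 0.0170
  (40 − 40.8654)²/40.8654 = 0.0183
χ² = 0.0203 + 0.0219 + 0.0170 + 0.0183 = 0.078
df = (2−1)(2−1) = 1. Since 0.078 < 3.841, fail to reject the null hypothesis of independence at α = 0.05.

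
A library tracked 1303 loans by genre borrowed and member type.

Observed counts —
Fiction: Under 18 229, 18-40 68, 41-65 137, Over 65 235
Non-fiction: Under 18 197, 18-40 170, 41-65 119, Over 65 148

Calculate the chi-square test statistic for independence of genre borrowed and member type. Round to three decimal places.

66.254

Row totals: 669, 634. Column totals: 426, 238, 256, 383. Grand total N = 1303.
Expected counts (row total × column total / N):
  Fiction, Under 18: 669×426/1303 = 218.7214
  Fiction, 18-40: 669×238/1303 = 122.1965
  Fiction, 41-65: 669×256/1303 = 131.4382
  Fiction, Over 65: 669×383/1303 = 196.6439
  Non-fiction, Under 18: 634×426/1303 = 207.2786
  Non-fiction, 18-40: 634×238/1303 = 115.8035
  Non-fiction, 41-65: 634×256/1303 = 124.5618
  Non-fiction, Over 65: 634×383/1303 = 186.3561
Contributions (O − E)²/E:
  (229 − 218.7214)²/218.7214 = 0.4830
  (68 − 122.1965)²/122.1965 = 24.0372
  (137 − 131.4382)²/131.4382 = 0.2353
  (235 − 196.6439)²/196.6439 = 7.4815
  (197 − 207.2786)²/207.2786 = 0.5097
  (170 − 115.8035)²/115.8035 = 25.3642
  (119 − 124.5618)²/124.5618 = 0.2483
  (148 − 186.3561)²/186.3561 = 7.8945
χ² = 0.4830 + 24.0372 + 0.2353 + 7.4815 + 0.5097 + 25.3642 + 0.2483 + 7.8945 = 66.254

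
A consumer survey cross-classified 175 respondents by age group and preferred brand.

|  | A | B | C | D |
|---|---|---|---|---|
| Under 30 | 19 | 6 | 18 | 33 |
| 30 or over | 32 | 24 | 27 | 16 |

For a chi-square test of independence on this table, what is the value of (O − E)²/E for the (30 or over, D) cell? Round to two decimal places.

4.96

Row total (30 or over) = 99; column total (D) = 49; N = 175.
Expected count E = 99 × 49 / 175 = 27.720.
Contribution = (O − E)²/E = (16 − 27.720)² / 27.720 = 4.96.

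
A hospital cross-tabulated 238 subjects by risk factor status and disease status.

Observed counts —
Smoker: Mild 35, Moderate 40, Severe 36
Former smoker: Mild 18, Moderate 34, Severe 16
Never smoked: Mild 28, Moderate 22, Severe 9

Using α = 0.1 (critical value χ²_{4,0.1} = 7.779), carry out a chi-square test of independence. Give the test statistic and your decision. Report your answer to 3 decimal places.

Row totals: 111, 68, 59. Column totals: 81, 96, 61. Grand total N = 238.
Expected counts (row total × column total / N):
  Smoker, Mild: 111×81/238 = 37.7773
  Smoker, Moderate: 111×96/238 = 44.7731
  Smoker, Severe: 111×61/238 = 28.4496
  Former smoker, Mild: 68×81/238 = 23.1429
  Former smoker, Moderate: 68×96/238 = 27.4286
  Former smoker, Severe: 68×61/238 = 17.4286
  Never smoked, Mild: 59×81/238 = 20.0798
  Never smoked, Moderate: 59×96/238 = 23.7983
  Never smoked, Severe: 59×61/238 = 15.1218
Contributions (O − E)²/E:
  (35 − 37.7773)²/37.7773 = 0.2042
  (40 − 44.7731)²/44.7731 = 0.5088
  (36 − 28.4496)²/28.4496 = 2.0038
  (18 − 23.1429)²/23.1429 = 1.1429
  (34 − 27.4286)²/27.4286 = 1.5744
  (16 − 17.4286)²/17.4286 = 0.1171
  (28 − 20.0798)²/20.0798 = 3.1240
  (22 − 23.7983)²/23.7983 = 0.1359
  (9 − 15.1218)²/15.1218 = 2.4783
χ² = 0.2042 + 0.5088 + 2.0038 + 1.1429 + 1.5744 + 0.1171 + 3.1240 + 0.1359 + 2.4783 = 11.289
df = (3−1)(3−1) = 4. Since 11.289 > 7.779, reject the null hypothesis of independence at α = 0.1.

11.289; reject H₀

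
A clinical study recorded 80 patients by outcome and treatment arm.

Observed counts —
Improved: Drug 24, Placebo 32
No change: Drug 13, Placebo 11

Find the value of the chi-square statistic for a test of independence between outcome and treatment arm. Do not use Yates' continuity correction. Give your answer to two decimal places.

0.86

Row totals: 56, 24. Column totals: 37, 43. Grand total N = 80.
Expected counts (row total × column total / N):
  Improved, Drug: 56×37/80 = 25.900
  Improved, Placebo: 56×43/80 = 30.100
  No change, Drug: 24×37/80 = 11.100
  No change, Placebo: 24×43/80 = 12.900
Contributions (O − E)²/E:
  (24 − 25.900)²/25.900 = 0.1394
  (32 − 30.100)²/30.100 = 0.1199
  (13 − 11.100)²/11.100 = 0.3252
  (11 − 12.900)²/12.900 = 0.2798
χ² = 0.1394 + 0.1199 + 0.3252 + 0.2798 = 0.86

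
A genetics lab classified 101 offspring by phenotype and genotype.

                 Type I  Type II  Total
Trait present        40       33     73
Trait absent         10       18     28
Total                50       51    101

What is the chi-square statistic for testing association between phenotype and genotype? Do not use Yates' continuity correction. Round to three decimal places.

2.947

Grand total N = 101.
Expected counts (row total × column total / N):
  Trait present, Type I: 73×50/101 = 36.1386
  Trait present, Type II: 73×51/101 = 36.8614
  Trait absent, Type I: 28×50/101 = 13.8614
  Trait absent, Type II: 28×51/101 = 14.1386
Contributions (O − E)²/E:
  (40 − 36.1386)²/36.1386 = 0.4126
  (33 − 36.8614)²/36.8614 = 0.4045
  (10 − 13.8614)²/13.8614 = 1.0757
  (18 − 14.1386)²/14.1386 = 1.0546
χ² = 0.4126 + 0.4045 + 1.0757 + 1.0546 = 2.947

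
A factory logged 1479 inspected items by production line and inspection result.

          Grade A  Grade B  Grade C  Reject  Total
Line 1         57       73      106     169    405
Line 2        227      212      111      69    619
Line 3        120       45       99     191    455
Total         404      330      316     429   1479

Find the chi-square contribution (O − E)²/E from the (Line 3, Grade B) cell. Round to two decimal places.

Row total (Line 3) = 455; column total (Grade B) = 330; N = 1479.
Expected count E = 455 × 330 / 1479 = 101.521.
Contribution = (O − E)²/E = (45 − 101.521)² / 101.521 = 31.47.

31.47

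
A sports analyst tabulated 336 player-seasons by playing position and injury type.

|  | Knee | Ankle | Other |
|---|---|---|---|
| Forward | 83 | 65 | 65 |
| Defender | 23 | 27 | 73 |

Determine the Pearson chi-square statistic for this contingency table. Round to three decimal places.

28.025

Row totals: 213, 123. Column totals: 106, 92, 138. Grand total N = 336.
Expected counts (row total × column total / N):
  Forward, Knee: 213×106/336 = 67.1964
  Forward, Ankle: 213×92/336 = 58.3214
  Forward, Other: 213×138/336 = 87.4821
  Defender, Knee: 123×106/336 = 38.8036
  Defender, Ankle: 123×92/336 = 33.6786
  Defender, Other: 123×138/336 = 50.5179
Contributions (O − E)²/E:
  (83 − 67.1964)²/67.1964 = 3.7168
  (65 − 58.3214)²/58.3214 = 0.7648
  (65 − 87.4821)²/87.4821 = 5.7777
  (23 − 38.8036)²/38.8036 = 6.4364
  (27 − 33.6786)²/33.6786 = 1.3244
  (73 − 50.5179)²/50.5179 = 10.0053
χ² = 3.7168 + 0.7648 + 5.7777 + 6.4364 + 1.3244 + 10.0053 = 28.025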